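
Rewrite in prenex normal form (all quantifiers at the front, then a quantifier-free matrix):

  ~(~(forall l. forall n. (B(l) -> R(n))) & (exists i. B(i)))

Rewrite implications/biconditionals: A → B as ¬A ∨ B.
  ~(~(forall l. forall n. (~B(l) | R(n))) & (exists i. B(i)))
Move each ¬ inward, flipping quantifiers it crosses:
  (forall l. forall n. (~B(l) | R(n))) | (forall i. ~B(i))
Pull the quantifiers to the front (each side's bound variable is not free in the other side):
  forall l. forall n. forall i. (~B(l) | R(n) | ~B(i))

forall l. forall n. forall i. (~B(l) | R(n) | ~B(i))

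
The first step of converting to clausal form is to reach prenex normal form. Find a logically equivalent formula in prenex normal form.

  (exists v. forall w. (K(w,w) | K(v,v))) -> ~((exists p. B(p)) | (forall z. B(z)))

forall v. exists w. forall p. exists z. (~K(w,w) & ~K(v,v) | ~B(p) & ~B(z))

Eliminate → and ↔ using ¬ and ∨.
  ~(exists v. forall w. (K(w,w) | K(v,v))) | ~((exists p. B(p)) | (forall z. B(z)))
Drive negations inward (¬∀x A ≡ ∃x ¬A, ¬∃x A ≡ ∀x ¬A, De Morgan for ∧/∨):
  (forall v. exists w. (~K(w,w) & ~K(v,v))) | (forall p. ~B(p)) & (exists z. ~B(z))
All bound variables are already distinct, so no renaming is needed.
Pull the quantifiers to the front (each side's bound variable is not free in the other side):
  forall v. exists w. forall p. exists z. (~K(w,w) & ~K(v,v) | ~B(p) & ~B(z))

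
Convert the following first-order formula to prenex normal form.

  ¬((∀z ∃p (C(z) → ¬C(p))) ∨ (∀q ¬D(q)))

Rewrite implications/biconditionals: A → B as ¬A ∨ B.
  ¬((∀z ∃p (¬C(z) ∨ ¬C(p))) ∨ (∀q ¬D(q)))
Move each ¬ inward, flipping quantifiers it crosses:
  (∃z ∀p (C(z) ∧ C(p))) ∧ (∃q D(q))
All bound variables are already distinct, so no renaming is needed.
Extract every quantifier outward, since the variables are now distinct and don't occur free across branches:
  ∃z ∀p ∃q (C(z) ∧ C(p) ∧ D(q))

∃z ∀p ∃q (C(z) ∧ C(p) ∧ D(q))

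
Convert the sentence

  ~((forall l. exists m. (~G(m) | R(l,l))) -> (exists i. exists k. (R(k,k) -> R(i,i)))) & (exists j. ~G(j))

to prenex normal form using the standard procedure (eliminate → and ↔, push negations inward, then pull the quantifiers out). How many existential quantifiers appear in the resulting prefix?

Rewrite implications/biconditionals: A → B as ¬A ∨ B.
  ~(~(forall l. exists m. (~G(m) | R(l,l))) | (exists i. exists k. (~R(k,k) | R(i,i)))) & (exists j. ~G(j))
Drive negations inward (¬∀x A ≡ ∃x ¬A, ¬∃x A ≡ ∀x ¬A, De Morgan for ∧/∨):
  (forall l. exists m. (~G(m) | R(l,l))) & (forall i. forall k. (R(k,k) & ~R(i,i))) & (exists j. ~G(j))
All bound variables are already distinct, so no renaming is needed.
Extract every quantifier outward, since the variables are now distinct and don't occur free across branches:
  forall l. exists m. forall i. forall k. exists j. ((~G(m) | R(l,l)) & R(k,k) & ~R(i,i) & ~G(j))
The prefix is forall l exists m forall i forall k exists j: 3 universal, 2 existential.

2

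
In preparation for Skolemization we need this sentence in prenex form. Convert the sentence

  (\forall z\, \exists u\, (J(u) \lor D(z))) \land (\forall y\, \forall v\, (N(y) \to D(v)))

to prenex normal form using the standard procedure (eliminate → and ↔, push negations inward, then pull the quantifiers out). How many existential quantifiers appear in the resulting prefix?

Eliminate → and ↔ using ¬ and ∨.
  (\forall z\, \exists u\, (J(u) \lor D(z))) \land (\forall y\, \forall v\, (\neg N(y) \lor D(v)))
All bound variables are already distinct, so no renaming is needed.
Extract every quantifier outward, since the variables are now distinct and don't occur free across branches:
  \forall z\, \exists u\, \forall y\, \forall v\, ((J(u) \lor D(z)) \land (\neg N(y) \lor D(v)))
The prefix is \forall z \exists u \forall y \forall v: 3 universal, 1 existential.

1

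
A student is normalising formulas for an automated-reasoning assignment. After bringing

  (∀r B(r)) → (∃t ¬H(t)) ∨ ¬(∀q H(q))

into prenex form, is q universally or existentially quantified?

First replace A → B with ¬A ∨ B.
  ¬(∀r B(r)) ∨ (∃t ¬H(t)) ∨ ¬(∀q H(q))
Move each ¬ inward, flipping quantifiers it crosses:
  (∃r ¬B(r)) ∨ (∃t ¬H(t)) ∨ (∃q ¬H(q))
Pull the quantifiers to the front (each side's bound variable is not free in the other side):
  ∃r ∃t ∃q (¬B(r) ∨ ¬H(t) ∨ ¬H(q))
The quantifier ∀q sits under an odd number of negations (counting the antecedent side of each →), so it flips to ∃q.

existential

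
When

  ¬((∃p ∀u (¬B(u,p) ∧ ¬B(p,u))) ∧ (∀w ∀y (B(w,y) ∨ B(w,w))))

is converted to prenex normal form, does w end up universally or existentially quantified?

existential

Move each ¬ inward, flipping quantifiers it crosses:
  (∀p ∃u (B(u,p) ∨ B(p,u))) ∨ (∃w ∃y (¬B(w,y) ∧ ¬B(w,w)))
All bound variables are already distinct, so no renaming is needed.
Extract every quantifier outward, since the variables are now distinct and don't occur free across branches:
  ∀p ∃u ∃w ∃y (B(u,p) ∨ B(p,u) ∨ ¬B(w,y) ∧ ¬B(w,w))
The quantifier ∀w sits under an odd number of negations, so it flips to ∃w.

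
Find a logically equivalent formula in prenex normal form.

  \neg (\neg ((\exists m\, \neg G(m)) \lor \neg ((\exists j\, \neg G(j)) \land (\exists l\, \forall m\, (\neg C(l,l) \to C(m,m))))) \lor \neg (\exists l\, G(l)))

\exists m\, \forall j\, \forall l\, \exists x\, \exists u1\, ((\neg G(m) \lor G(j) \lor \neg C(l,l) \land \neg C(x,x)) \land G(u1))

First replace A → B with ¬A ∨ B.
  \neg (\neg ((\exists m\, \neg G(m)) \lor \neg ((\exists j\, \neg G(j)) \land (\exists l\, \forall m\, (\neg \neg C(l,l) \lor C(m,m))))) \lor \neg (\exists l\, G(l)))
Drive negations inward (¬∀x A ≡ ∃x ¬A, ¬∃x A ≡ ∀x ¬A, De Morgan for ∧/∨):
  ((\exists m\, \neg G(m)) \lor (\forall j\, G(j)) \lor (\forall l\, \exists m\, (\neg C(l,l) \land \neg C(m,m)))) \land (\exists l\, G(l))
Give each quantifier a distinct variable: m↦x, l↦u1.
  ((\exists m\, \neg G(m)) \lor (\forall j\, G(j)) \lor (\forall l\, \exists x\, (\neg C(l,l) \land \neg C(x,x)))) \land (\exists u1\, G(u1))
Pull the quantifiers to the front (each side's bound variable is not free in the other side):
  \exists m\, \forall j\, \forall l\, \exists x\, \exists u1\, ((\neg G(m) \lor G(j) \lor \neg C(l,l) \land \neg C(x,x)) \land G(u1))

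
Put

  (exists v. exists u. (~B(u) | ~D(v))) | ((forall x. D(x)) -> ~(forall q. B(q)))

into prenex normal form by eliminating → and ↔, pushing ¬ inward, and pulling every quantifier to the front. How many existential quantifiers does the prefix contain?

4

Rewrite implications/biconditionals: A → B as ¬A ∨ B.
  (exists v. exists u. (~B(u) | ~D(v))) | ~(forall x. D(x)) | ~(forall q. B(q))
Move each ¬ inward, flipping quantifiers it crosses:
  (exists v. exists u. (~B(u) | ~D(v))) | (exists x. ~D(x)) | (exists q. ~B(q))
All bound variables are already distinct, so no renaming is needed.
Finally move all quantifiers to the prefix:
  exists v. exists u. exists x. exists q. (~B(u) | ~D(v) | ~D(x) | ~B(q))
The prefix is exists v exists u exists x exists q: 0 universal, 4 existential.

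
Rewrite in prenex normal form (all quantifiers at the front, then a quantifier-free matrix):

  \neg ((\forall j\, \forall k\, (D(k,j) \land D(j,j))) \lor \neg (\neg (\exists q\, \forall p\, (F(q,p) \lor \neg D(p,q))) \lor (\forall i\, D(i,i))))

Move each ¬ inward, flipping quantifiers it crosses:
  (\exists j\, \exists k\, (\neg D(k,j) \lor \neg D(j,j))) \land ((\forall q\, \exists p\, (\neg F(q,p) \land D(p,q))) \lor (\forall i\, D(i,i)))
All bound variables are already distinct, so no renaming is needed.
Extract every quantifier outward, since the variables are now distinct and don't occur free across branches:
  \exists j\, \exists k\, \forall q\, \exists p\, \forall i\, ((\neg D(k,j) \lor \neg D(j,j)) \land (\neg F(q,p) \land D(p,q) \lor D(i,i)))

\exists j\, \exists k\, \forall q\, \exists p\, \forall i\, ((\neg D(k,j) \lor \neg D(j,j)) \land (\neg F(q,p) \land D(p,q) \lor D(i,i)))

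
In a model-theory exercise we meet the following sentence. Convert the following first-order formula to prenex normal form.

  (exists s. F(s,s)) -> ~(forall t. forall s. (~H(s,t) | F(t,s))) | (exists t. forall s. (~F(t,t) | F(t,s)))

forall s. exists t. exists b. exists u. forall y. (~F(s,s) | H(b,t) & ~F(t,b) | ~F(u,u) | F(u,y))

Eliminate → and ↔ using ¬ and ∨.
  ~(exists s. F(s,s)) | ~(forall t. forall s. (~H(s,t) | F(t,s))) | (exists t. forall s. (~F(t,t) | F(t,s)))
Drive negations inward (¬∀x A ≡ ∃x ¬A, ¬∃x A ≡ ∀x ¬A, De Morgan for ∧/∨):
  (forall s. ~F(s,s)) | (exists t. exists s. (H(s,t) & ~F(t,s))) | (exists t. forall s. (~F(t,t) | F(t,s)))
Rename bound variables to avoid capture: s↦b, t↦u, s↦y.
  (forall s. ~F(s,s)) | (exists t. exists b. (H(b,t) & ~F(t,b))) | (exists u. forall y. (~F(u,u) | F(u,y)))
Extract every quantifier outward, since the variables are now distinct and don't occur free across branches:
  forall s. exists t. exists b. exists u. forall y. (~F(s,s) | H(b,t) & ~F(t,b) | ~F(u,u) | F(u,y))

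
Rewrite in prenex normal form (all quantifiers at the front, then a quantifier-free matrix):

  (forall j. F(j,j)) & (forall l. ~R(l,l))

forall j. forall l. (F(j,j) & ~R(l,l))

All bound variables are already distinct, so no renaming is needed.
Pull the quantifiers to the front (each side's bound variable is not free in the other side):
  forall j. forall l. (F(j,j) & ~R(l,l))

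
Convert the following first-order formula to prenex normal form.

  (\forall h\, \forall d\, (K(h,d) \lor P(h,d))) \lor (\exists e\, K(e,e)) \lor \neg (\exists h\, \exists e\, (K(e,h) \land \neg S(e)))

\forall h\, \forall d\, \exists e\, \forall u\, \forall w\, (K(h,d) \lor P(h,d) \lor K(e,e) \lor \neg K(w,u) \lor S(w))

Drive negations inward (¬∀x A ≡ ∃x ¬A, ¬∃x A ≡ ∀x ¬A, De Morgan for ∧/∨):
  (\forall h\, \forall d\, (K(h,d) \lor P(h,d))) \lor (\exists e\, K(e,e)) \lor (\forall h\, \forall e\, (\neg K(e,h) \lor S(e)))
Standardize variables apart so no two quantifiers bind the same name: h↦u, e↦w.
  (\forall h\, \forall d\, (K(h,d) \lor P(h,d))) \lor (\exists e\, K(e,e)) \lor (\forall u\, \forall w\, (\neg K(w,u) \lor S(w)))
Pull the quantifiers to the front (each side's bound variable is not free in the other side):
  \forall h\, \forall d\, \exists e\, \forall u\, \forall w\, (K(h,d) \lor P(h,d) \lor K(e,e) \lor \neg K(w,u) \lor S(w))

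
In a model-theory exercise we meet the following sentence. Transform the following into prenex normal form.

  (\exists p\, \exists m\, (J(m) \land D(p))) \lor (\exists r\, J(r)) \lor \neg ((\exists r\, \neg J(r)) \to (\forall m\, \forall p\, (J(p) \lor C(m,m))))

Eliminate → and ↔ using ¬ and ∨.
  (\exists p\, \exists m\, (J(m) \land D(p))) \lor (\exists r\, J(r)) \lor \neg (\neg (\exists r\, \neg J(r)) \lor (\forall m\, \forall p\, (J(p) \lor C(m,m))))
Drive negations inward (¬∀x A ≡ ∃x ¬A, ¬∃x A ≡ ∀x ¬A, De Morgan for ∧/∨):
  (\exists p\, \exists m\, (J(m) \land D(p))) \lor (\exists r\, J(r)) \lor (\exists r\, \neg J(r)) \land (\exists m\, \exists p\, (\neg J(p) \land \neg C(m,m)))
Give each quantifier a distinct variable: r↦u1, m↦w, p↦z.
  (\exists p\, \exists m\, (J(m) \land D(p))) \lor (\exists r\, J(r)) \lor (\exists u1\, \neg J(u1)) \land (\exists w\, \exists z\, (\neg J(z) \land \neg C(w,w)))
Pull the quantifiers to the front (each side's bound variable is not free in the other side):
  \exists p\, \exists m\, \exists r\, \exists u1\, \exists w\, \exists z\, (J(m) \land D(p) \lor J(r) \lor \neg J(u1) \land \neg J(z) \land \neg C(w,w))

\exists p\, \exists m\, \exists r\, \exists u1\, \exists w\, \exists z\, (J(m) \land D(p) \lor J(r) \lor \neg J(u1) \land \neg J(z) \land \neg C(w,w))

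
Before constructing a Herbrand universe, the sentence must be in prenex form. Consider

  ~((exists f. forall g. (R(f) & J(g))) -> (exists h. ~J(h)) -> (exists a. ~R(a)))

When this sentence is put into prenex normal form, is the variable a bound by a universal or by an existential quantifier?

universal

First replace A → B with ¬A ∨ B.
  ~(~(exists f. forall g. (R(f) & J(g))) | ~(exists h. ~J(h)) | (exists a. ~R(a)))
Push ¬ through the quantifiers and connectives to reach negation normal form:
  (exists f. forall g. (R(f) & J(g))) & (exists h. ~J(h)) & (forall a. R(a))
All bound variables are already distinct, so no renaming is needed.
Extract every quantifier outward, since the variables are now distinct and don't occur free across branches:
  exists f. forall g. exists h. forall a. (R(f) & J(g) & ~J(h) & R(a))
The quantifier exists a sits under an odd number of negations (counting the antecedent side of each →), so it flips to forall a.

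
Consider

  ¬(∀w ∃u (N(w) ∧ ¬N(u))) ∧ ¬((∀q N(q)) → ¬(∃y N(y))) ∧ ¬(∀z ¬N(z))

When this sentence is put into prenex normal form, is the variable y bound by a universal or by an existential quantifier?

Eliminate → and ↔ using ¬ and ∨.
  ¬(∀w ∃u (N(w) ∧ ¬N(u))) ∧ ¬(¬(∀q N(q)) ∨ ¬(∃y N(y))) ∧ ¬(∀z ¬N(z))
Drive negations inward (¬∀x A ≡ ∃x ¬A, ¬∃x A ≡ ∀x ¬A, De Morgan for ∧/∨):
  (∃w ∀u (¬N(w) ∨ N(u))) ∧ (∀q N(q)) ∧ (∃y N(y)) ∧ (∃z N(z))
All bound variables are already distinct, so no renaming is needed.
Extract every quantifier outward, since the variables are now distinct and don't occur free across branches:
  ∃w ∀u ∀q ∃y ∃z ((¬N(w) ∨ N(u)) ∧ N(q) ∧ N(y) ∧ N(z))
The quantifier ∃y sits under an even number of negations (counting the antecedent side of each →), so it remains existential.

existential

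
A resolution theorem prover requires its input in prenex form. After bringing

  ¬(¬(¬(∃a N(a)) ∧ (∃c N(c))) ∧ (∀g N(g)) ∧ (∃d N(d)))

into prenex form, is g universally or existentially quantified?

Push ¬ through the quantifiers and connectives to reach negation normal form:
  (∀a ¬N(a)) ∧ (∃c N(c)) ∨ (∃g ¬N(g)) ∨ (∀d ¬N(d))
Pull the quantifiers to the front (each side's bound variable is not free in the other side):
  ∀a ∃c ∃g ∀d (¬N(a) ∧ N(c) ∨ ¬N(g) ∨ ¬N(d))
The quantifier ∀g sits under an odd number of negations, so it flips to ∃g.

existential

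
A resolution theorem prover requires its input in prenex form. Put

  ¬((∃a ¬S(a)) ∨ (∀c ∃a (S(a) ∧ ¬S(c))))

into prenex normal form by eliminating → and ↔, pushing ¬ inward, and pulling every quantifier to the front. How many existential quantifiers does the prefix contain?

Move each ¬ inward, flipping quantifiers it crosses:
  (∀a S(a)) ∧ (∃c ∀a (¬S(a) ∨ S(c)))
Rename bound variables to avoid capture: a↦q.
  (∀a S(a)) ∧ (∃c ∀q (¬S(q) ∨ S(c)))
Finally move all quantifiers to the prefix:
  ∀a ∃c ∀q (S(a) ∧ (¬S(q) ∨ S(c)))
The prefix is ∀a ∃c ∀q: 2 universal, 1 existential.

1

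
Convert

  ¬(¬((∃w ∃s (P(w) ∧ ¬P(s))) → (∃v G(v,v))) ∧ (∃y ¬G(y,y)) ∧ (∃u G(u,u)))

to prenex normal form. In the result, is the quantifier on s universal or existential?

Eliminate → and ↔ using ¬ and ∨.
  ¬(¬(¬(∃w ∃s (P(w) ∧ ¬P(s))) ∨ (∃v G(v,v))) ∧ (∃y ¬G(y,y)) ∧ (∃u G(u,u)))
Move each ¬ inward, flipping quantifiers it crosses:
  (∀w ∀s (¬P(w) ∨ P(s))) ∨ (∃v G(v,v)) ∨ (∀y G(y,y)) ∨ (∀u ¬G(u,u))
Extract every quantifier outward, since the variables are now distinct and don't occur free across branches:
  ∀w ∀s ∃v ∀y ∀u (¬P(w) ∨ P(s) ∨ G(v,v) ∨ G(y,y) ∨ ¬G(u,u))
The quantifier ∃s sits under an odd number of negations (counting the antecedent side of each →), so it flips to ∀s.

universal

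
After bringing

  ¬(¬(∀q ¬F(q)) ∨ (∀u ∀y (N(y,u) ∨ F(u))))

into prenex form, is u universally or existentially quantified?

existential

Move each ¬ inward, flipping quantifiers it crosses:
  (∀q ¬F(q)) ∧ (∃u ∃y (¬N(y,u) ∧ ¬F(u)))
Finally move all quantifiers to the prefix:
  ∀q ∃u ∃y (¬F(q) ∧ ¬N(y,u) ∧ ¬F(u))
The quantifier ∀u sits under an odd number of negations, so it flips to ∃u.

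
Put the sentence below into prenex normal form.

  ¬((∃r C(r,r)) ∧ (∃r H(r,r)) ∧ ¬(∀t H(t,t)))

Push ¬ through the quantifiers and connectives to reach negation normal form:
  (∀r ¬C(r,r)) ∨ (∀r ¬H(r,r)) ∨ (∀t H(t,t))
Rename bound variables to avoid capture: r↦c.
  (∀r ¬C(r,r)) ∨ (∀c ¬H(c,c)) ∨ (∀t H(t,t))
Pull the quantifiers to the front (each side's bound variable is not free in the other side):
  ∀r ∀c ∀t (¬C(r,r) ∨ ¬H(c,c) ∨ H(t,t))

∀r ∀c ∀t (¬C(r,r) ∨ ¬H(c,c) ∨ H(t,t))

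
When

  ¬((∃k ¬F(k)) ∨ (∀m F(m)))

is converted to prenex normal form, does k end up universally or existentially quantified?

Move each ¬ inward, flipping quantifiers it crosses:
  (∀k F(k)) ∧ (∃m ¬F(m))
All bound variables are already distinct, so no renaming is needed.
Pull the quantifiers to the front (each side's bound variable is not free in the other side):
  ∀k ∃m (F(k) ∧ ¬F(m))
The quantifier ∃k sits under an odd number of negations, so it flips to ∀k.

universal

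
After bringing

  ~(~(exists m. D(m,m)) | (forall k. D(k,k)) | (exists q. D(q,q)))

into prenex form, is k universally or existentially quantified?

existential

Drive negations inward (¬∀x A ≡ ∃x ¬A, ¬∃x A ≡ ∀x ¬A, De Morgan for ∧/∨):
  (exists m. D(m,m)) & (exists k. ~D(k,k)) & (forall q. ~D(q,q))
All bound variables are already distinct, so no renaming is needed.
Finally move all quantifiers to the prefix:
  exists m. exists k. forall q. (D(m,m) & ~D(k,k) & ~D(q,q))
The quantifier forall k sits under an odd number of negations, so it flips to exists k.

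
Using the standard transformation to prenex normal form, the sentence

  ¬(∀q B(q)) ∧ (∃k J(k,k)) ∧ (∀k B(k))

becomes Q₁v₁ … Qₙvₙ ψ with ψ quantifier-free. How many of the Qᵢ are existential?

Drive negations inward (¬∀x A ≡ ∃x ¬A, ¬∃x A ≡ ∀x ¬A, De Morgan for ∧/∨):
  (∃q ¬B(q)) ∧ (∃k J(k,k)) ∧ (∀k B(k))
Give each quantifier a distinct variable: k↦u.
  (∃q ¬B(q)) ∧ (∃k J(k,k)) ∧ (∀u B(u))
Pull the quantifiers to the front (each side's bound variable is not free in the other side):
  ∃q ∃k ∀u (¬B(q) ∧ J(k,k) ∧ B(u))
The prefix is ∃q ∃k ∀u: 1 universal, 2 existential.

2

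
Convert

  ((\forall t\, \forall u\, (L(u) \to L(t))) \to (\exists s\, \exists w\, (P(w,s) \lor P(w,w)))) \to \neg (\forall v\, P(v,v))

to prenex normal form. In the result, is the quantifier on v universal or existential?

Eliminate → and ↔ using ¬ and ∨.
  \neg (\neg (\forall t\, \forall u\, (\neg L(u) \lor L(t))) \lor (\exists s\, \exists w\, (P(w,s) \lor P(w,w)))) \lor \neg (\forall v\, P(v,v))
Drive negations inward (¬∀x A ≡ ∃x ¬A, ¬∃x A ≡ ∀x ¬A, De Morgan for ∧/∨):
  (\forall t\, \forall u\, (\neg L(u) \lor L(t))) \land (\forall s\, \forall w\, (\neg P(w,s) \land \neg P(w,w))) \lor (\exists v\, \neg P(v,v))
All bound variables are already distinct, so no renaming is needed.
Extract every quantifier outward, since the variables are now distinct and don't occur free across branches:
  \forall t\, \forall u\, \forall s\, \forall w\, \exists v\, ((\neg L(u) \lor L(t)) \land \neg P(w,s) \land \neg P(w,w) \lor \neg P(v,v))
The quantifier \forall v sits under an odd number of negations (counting the antecedent side of each →), so it flips to \exists v.

existential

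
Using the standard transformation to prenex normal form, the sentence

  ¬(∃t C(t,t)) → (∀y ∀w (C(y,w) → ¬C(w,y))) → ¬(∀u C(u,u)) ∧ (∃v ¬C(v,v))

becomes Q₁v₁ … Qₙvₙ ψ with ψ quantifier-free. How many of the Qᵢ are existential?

5

Eliminate → and ↔ using ¬ and ∨.
  ¬¬(∃t C(t,t)) ∨ ¬(∀y ∀w (¬C(y,w) ∨ ¬C(w,y))) ∨ ¬(∀u C(u,u)) ∧ (∃v ¬C(v,v))
Move each ¬ inward, flipping quantifiers it crosses:
  (∃t C(t,t)) ∨ (∃y ∃w (C(y,w) ∧ C(w,y))) ∨ (∃u ¬C(u,u)) ∧ (∃v ¬C(v,v))
All bound variables are already distinct, so no renaming is needed.
Pull the quantifiers to the front (each side's bound variable is not free in the other side):
  ∃t ∃y ∃w ∃u ∃v (C(t,t) ∨ C(y,w) ∧ C(w,y) ∨ ¬C(u,u) ∧ ¬C(v,v))
The prefix is ∃t ∃y ∃w ∃u ∃v: 0 universal, 5 existential.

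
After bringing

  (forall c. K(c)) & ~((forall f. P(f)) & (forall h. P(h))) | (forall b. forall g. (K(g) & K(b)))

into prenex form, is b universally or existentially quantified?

universal

Move each ¬ inward, flipping quantifiers it crosses:
  (forall c. K(c)) & ((exists f. ~P(f)) | (exists h. ~P(h))) | (forall b. forall g. (K(g) & K(b)))
Finally move all quantifiers to the prefix:
  forall c. exists f. exists h. forall b. forall g. (K(c) & (~P(f) | ~P(h)) | K(g) & K(b))
The quantifier forall b sits under an even number of negations, so it remains universal.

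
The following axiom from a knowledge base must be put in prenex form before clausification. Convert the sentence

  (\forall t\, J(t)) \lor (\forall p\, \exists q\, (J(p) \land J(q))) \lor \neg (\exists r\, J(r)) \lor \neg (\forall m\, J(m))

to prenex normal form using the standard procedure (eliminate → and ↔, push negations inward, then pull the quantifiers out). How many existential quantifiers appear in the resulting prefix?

2

Drive negations inward (¬∀x A ≡ ∃x ¬A, ¬∃x A ≡ ∀x ¬A, De Morgan for ∧/∨):
  (\forall t\, J(t)) \lor (\forall p\, \exists q\, (J(p) \land J(q))) \lor (\forall r\, \neg J(r)) \lor (\exists m\, \neg J(m))
All bound variables are already distinct, so no renaming is needed.
Finally move all quantifiers to the prefix:
  \forall t\, \forall p\, \exists q\, \forall r\, \exists m\, (J(t) \lor J(p) \land J(q) \lor \neg J(r) \lor \neg J(m))
The prefix is \forall t \forall p \exists q \forall r \exists m: 3 universal, 2 existential.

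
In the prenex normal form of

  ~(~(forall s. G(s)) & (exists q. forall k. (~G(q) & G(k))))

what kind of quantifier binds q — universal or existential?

Push ¬ through the quantifiers and connectives to reach negation normal form:
  (forall s. G(s)) | (forall q. exists k. (G(q) | ~G(k)))
Pull the quantifiers to the front (each side's bound variable is not free in the other side):
  forall s. forall q. exists k. (G(s) | G(q) | ~G(k))
The quantifier exists q sits under an odd number of negations, so it flips to forall q.

universal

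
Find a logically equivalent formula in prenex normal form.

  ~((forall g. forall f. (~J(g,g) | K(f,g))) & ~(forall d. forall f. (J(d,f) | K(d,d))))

exists g. exists f. forall d. forall u. (J(g,g) & ~K(f,g) | J(d,u) | K(d,d))

Move each ¬ inward, flipping quantifiers it crosses:
  (exists g. exists f. (J(g,g) & ~K(f,g))) | (forall d. forall f. (J(d,f) | K(d,d)))
Rename bound variables to avoid capture: f↦u.
  (exists g. exists f. (J(g,g) & ~K(f,g))) | (forall d. forall u. (J(d,u) | K(d,d)))
Finally move all quantifiers to the prefix:
  exists g. exists f. forall d. forall u. (J(g,g) & ~K(f,g) | J(d,u) | K(d,d))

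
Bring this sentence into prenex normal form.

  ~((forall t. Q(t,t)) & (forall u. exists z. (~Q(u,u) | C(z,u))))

exists t. exists u. forall z. (~Q(t,t) | Q(u,u) & ~C(z,u))

Move each ¬ inward, flipping quantifiers it crosses:
  (exists t. ~Q(t,t)) | (exists u. forall z. (Q(u,u) & ~C(z,u)))
All bound variables are already distinct, so no renaming is needed.
Extract every quantifier outward, since the variables are now distinct and don't occur free across branches:
  exists t. exists u. forall z. (~Q(t,t) | Q(u,u) & ~C(z,u))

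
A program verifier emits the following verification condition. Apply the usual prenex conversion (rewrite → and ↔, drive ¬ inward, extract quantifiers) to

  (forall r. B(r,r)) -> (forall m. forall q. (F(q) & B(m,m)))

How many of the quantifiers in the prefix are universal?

Eliminate → and ↔ using ¬ and ∨.
  ~(forall r. B(r,r)) | (forall m. forall q. (F(q) & B(m,m)))
Push ¬ through the quantifiers and connectives to reach negation normal form:
  (exists r. ~B(r,r)) | (forall m. forall q. (F(q) & B(m,m)))
Pull the quantifiers to the front (each side's bound variable is not free in the other side):
  exists r. forall m. forall q. (~B(r,r) | F(q) & B(m,m))
The prefix is exists r forall m forall q: 2 universal, 1 existential.

2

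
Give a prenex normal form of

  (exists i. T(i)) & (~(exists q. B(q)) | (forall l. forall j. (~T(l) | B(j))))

exists i. forall q. forall l. forall j. (T(i) & (~B(q) | ~T(l) | B(j)))

Push ¬ through the quantifiers and connectives to reach negation normal form:
  (exists i. T(i)) & ((forall q. ~B(q)) | (forall l. forall j. (~T(l) | B(j))))
Extract every quantifier outward, since the variables are now distinct and don't occur free across branches:
  exists i. forall q. forall l. forall j. (T(i) & (~B(q) | ~T(l) | B(j)))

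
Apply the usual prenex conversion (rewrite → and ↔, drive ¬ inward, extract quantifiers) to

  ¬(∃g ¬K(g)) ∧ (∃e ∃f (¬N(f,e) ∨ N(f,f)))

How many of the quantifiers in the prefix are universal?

1

Drive negations inward (¬∀x A ≡ ∃x ¬A, ¬∃x A ≡ ∀x ¬A, De Morgan for ∧/∨):
  (∀g K(g)) ∧ (∃e ∃f (¬N(f,e) ∨ N(f,f)))
Finally move all quantifiers to the prefix:
  ∀g ∃e ∃f (K(g) ∧ (¬N(f,e) ∨ N(f,f)))
The prefix is ∀g ∃e ∃f: 1 universal, 2 existential.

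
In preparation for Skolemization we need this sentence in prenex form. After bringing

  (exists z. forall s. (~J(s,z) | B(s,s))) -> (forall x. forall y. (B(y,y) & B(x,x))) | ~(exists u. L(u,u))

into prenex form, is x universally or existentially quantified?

Eliminate → and ↔ using ¬ and ∨.
  ~(exists z. forall s. (~J(s,z) | B(s,s))) | (forall x. forall y. (B(y,y) & B(x,x))) | ~(exists u. L(u,u))
Move each ¬ inward, flipping quantifiers it crosses:
  (forall z. exists s. (J(s,z) & ~B(s,s))) | (forall x. forall y. (B(y,y) & B(x,x))) | (forall u. ~L(u,u))
Pull the quantifiers to the front (each side's bound variable is not free in the other side):
  forall z. exists s. forall x. forall y. forall u. (J(s,z) & ~B(s,s) | B(y,y) & B(x,x) | ~L(u,u))
The quantifier forall x sits under an even number of negations (counting the antecedent side of each →), so it remains universal.

universal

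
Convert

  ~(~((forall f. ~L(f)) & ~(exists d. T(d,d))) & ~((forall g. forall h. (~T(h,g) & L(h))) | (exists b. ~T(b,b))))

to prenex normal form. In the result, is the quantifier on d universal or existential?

Drive negations inward (¬∀x A ≡ ∃x ¬A, ¬∃x A ≡ ∀x ¬A, De Morgan for ∧/∨):
  (forall f. ~L(f)) & (forall d. ~T(d,d)) | (forall g. forall h. (~T(h,g) & L(h))) | (exists b. ~T(b,b))
Finally move all quantifiers to the prefix:
  forall f. forall d. forall g. forall h. exists b. (~L(f) & ~T(d,d) | ~T(h,g) & L(h) | ~T(b,b))
The quantifier exists d sits under an odd number of negations, so it flips to forall d.

universal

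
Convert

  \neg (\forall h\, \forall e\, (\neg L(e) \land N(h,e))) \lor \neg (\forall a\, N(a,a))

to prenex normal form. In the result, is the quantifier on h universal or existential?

existential

Drive negations inward (¬∀x A ≡ ∃x ¬A, ¬∃x A ≡ ∀x ¬A, De Morgan for ∧/∨):
  (\exists h\, \exists e\, (L(e) \lor \neg N(h,e))) \lor (\exists a\, \neg N(a,a))
All bound variables are already distinct, so no renaming is needed.
Pull the quantifiers to the front (each side's bound variable is not free in the other side):
  \exists h\, \exists e\, \exists a\, (L(e) \lor \neg N(h,e) \lor \neg N(a,a))
The quantifier \forall h sits under an odd number of negations, so it flips to \exists h.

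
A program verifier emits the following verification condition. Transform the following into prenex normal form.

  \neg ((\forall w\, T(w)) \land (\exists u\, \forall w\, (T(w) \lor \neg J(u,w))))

\exists w\, \forall u\, \exists y1\, (\neg T(w) \lor \neg T(y1) \land J(u,y1))

Move each ¬ inward, flipping quantifiers it crosses:
  (\exists w\, \neg T(w)) \lor (\forall u\, \exists w\, (\neg T(w) \land J(u,w)))
Standardize variables apart so no two quantifiers bind the same name: w↦y1.
  (\exists w\, \neg T(w)) \lor (\forall u\, \exists y1\, (\neg T(y1) \land J(u,y1)))
Pull the quantifiers to the front (each side's bound variable is not free in the other side):
  \exists w\, \forall u\, \exists y1\, (\neg T(w) \lor \neg T(y1) \land J(u,y1))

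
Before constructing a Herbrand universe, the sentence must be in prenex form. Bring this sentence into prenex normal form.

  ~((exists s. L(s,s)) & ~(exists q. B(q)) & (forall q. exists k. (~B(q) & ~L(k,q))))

forall s. exists q. exists c. forall k. (~L(s,s) | B(q) | B(c) | L(k,c))

Push ¬ through the quantifiers and connectives to reach negation normal form:
  (forall s. ~L(s,s)) | (exists q. B(q)) | (exists q. forall k. (B(q) | L(k,q)))
Standardize variables apart so no two quantifiers bind the same name: q↦c.
  (forall s. ~L(s,s)) | (exists q. B(q)) | (exists c. forall k. (B(c) | L(k,c)))
Extract every quantifier outward, since the variables are now distinct and don't occur free across branches:
  forall s. exists q. exists c. forall k. (~L(s,s) | B(q) | B(c) | L(k,c))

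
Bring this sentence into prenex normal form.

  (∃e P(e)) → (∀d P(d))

∀e ∀d (¬P(e) ∨ P(d))

First replace A → B with ¬A ∨ B.
  ¬(∃e P(e)) ∨ (∀d P(d))
Drive negations inward (¬∀x A ≡ ∃x ¬A, ¬∃x A ≡ ∀x ¬A, De Morgan for ∧/∨):
  (∀e ¬P(e)) ∨ (∀d P(d))
All bound variables are already distinct, so no renaming is needed.
Pull the quantifiers to the front (each side's bound variable is not free in the other side):
  ∀e ∀d (¬P(e) ∨ P(d))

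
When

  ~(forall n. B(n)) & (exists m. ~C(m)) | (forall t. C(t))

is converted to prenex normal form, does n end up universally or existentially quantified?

existential

Move each ¬ inward, flipping quantifiers it crosses:
  (exists n. ~B(n)) & (exists m. ~C(m)) | (forall t. C(t))
All bound variables are already distinct, so no renaming is needed.
Extract every quantifier outward, since the variables are now distinct and don't occur free across branches:
  exists n. exists m. forall t. (~B(n) & ~C(m) | C(t))
The quantifier forall n sits under an odd number of negations, so it flips to exists n.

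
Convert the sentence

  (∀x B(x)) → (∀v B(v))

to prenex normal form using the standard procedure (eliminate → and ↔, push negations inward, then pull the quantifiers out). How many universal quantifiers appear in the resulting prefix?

First replace A → B with ¬A ∨ B.
  ¬(∀x B(x)) ∨ (∀v B(v))
Push ¬ through the quantifiers and connectives to reach negation normal form:
  (∃x ¬B(x)) ∨ (∀v B(v))
Finally move all quantifiers to the prefix:
  ∃x ∀v (¬B(x) ∨ B(v))
The prefix is ∃x ∀v: 1 universal, 1 existential.

1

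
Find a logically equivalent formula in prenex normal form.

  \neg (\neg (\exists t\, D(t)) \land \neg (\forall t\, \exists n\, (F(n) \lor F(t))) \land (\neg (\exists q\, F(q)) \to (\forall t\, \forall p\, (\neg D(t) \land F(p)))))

\exists t\, \forall r\, \exists n\, \forall q\, \exists s\, \exists p\, (D(t) \lor F(n) \lor F(r) \lor \neg F(q) \land (D(s) \lor \neg F(p)))

Eliminate → and ↔ using ¬ and ∨.
  \neg (\neg (\exists t\, D(t)) \land \neg (\forall t\, \exists n\, (F(n) \lor F(t))) \land (\neg \neg (\exists q\, F(q)) \lor (\forall t\, \forall p\, (\neg D(t) \land F(p)))))
Move each ¬ inward, flipping quantifiers it crosses:
  (\exists t\, D(t)) \lor (\forall t\, \exists n\, (F(n) \lor F(t))) \lor (\forall q\, \neg F(q)) \land (\exists t\, \exists p\, (D(t) \lor \neg F(p)))
Standardize variables apart so no two quantifiers bind the same name: t↦r, t↦s.
  (\exists t\, D(t)) \lor (\forall r\, \exists n\, (F(n) \lor F(r))) \lor (\forall q\, \neg F(q)) \land (\exists s\, \exists p\, (D(s) \lor \neg F(p)))
Extract every quantifier outward, since the variables are now distinct and don't occur free across branches:
  \exists t\, \forall r\, \exists n\, \forall q\, \exists s\, \exists p\, (D(t) \lor F(n) \lor F(r) \lor \neg F(q) \land (D(s) \lor \neg F(p)))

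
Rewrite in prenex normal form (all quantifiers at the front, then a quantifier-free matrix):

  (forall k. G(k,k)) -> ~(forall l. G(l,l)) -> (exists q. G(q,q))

Rewrite implications/biconditionals: A → B as ¬A ∨ B.
  ~(forall k. G(k,k)) | ~~(forall l. G(l,l)) | (exists q. G(q,q))
Push ¬ through the quantifiers and connectives to reach negation normal form:
  (exists k. ~G(k,k)) | (forall l. G(l,l)) | (exists q. G(q,q))
All bound variables are already distinct, so no renaming is needed.
Pull the quantifiers to the front (each side's bound variable is not free in the other side):
  exists k. forall l. exists q. (~G(k,k) | G(l,l) | G(q,q))

exists k. forall l. exists q. (~G(k,k) | G(l,l) | G(q,q))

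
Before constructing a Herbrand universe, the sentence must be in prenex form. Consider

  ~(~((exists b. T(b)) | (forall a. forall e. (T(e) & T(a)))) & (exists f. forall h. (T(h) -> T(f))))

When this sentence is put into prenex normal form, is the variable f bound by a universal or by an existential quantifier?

universal

Rewrite implications/biconditionals: A → B as ¬A ∨ B.
  ~(~((exists b. T(b)) | (forall a. forall e. (T(e) & T(a)))) & (exists f. forall h. (~T(h) | T(f))))
Move each ¬ inward, flipping quantifiers it crosses:
  (exists b. T(b)) | (forall a. forall e. (T(e) & T(a))) | (forall f. exists h. (T(h) & ~T(f)))
Finally move all quantifiers to the prefix:
  exists b. forall a. forall e. forall f. exists h. (T(b) | T(e) & T(a) | T(h) & ~T(f))
The quantifier exists f sits under an odd number of negations (counting the antecedent side of each →), so it flips to forall f.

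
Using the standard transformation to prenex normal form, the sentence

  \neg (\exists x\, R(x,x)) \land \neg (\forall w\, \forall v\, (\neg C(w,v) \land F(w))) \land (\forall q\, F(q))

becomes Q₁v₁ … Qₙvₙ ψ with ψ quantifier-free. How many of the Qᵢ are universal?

2

Push ¬ through the quantifiers and connectives to reach negation normal form:
  (\forall x\, \neg R(x,x)) \land (\exists w\, \exists v\, (C(w,v) \lor \neg F(w))) \land (\forall q\, F(q))
Finally move all quantifiers to the prefix:
  \forall x\, \exists w\, \exists v\, \forall q\, (\neg R(x,x) \land (C(w,v) \lor \neg F(w)) \land F(q))
The prefix is \forall x \exists w \exists v \forall q: 2 universal, 2 existential.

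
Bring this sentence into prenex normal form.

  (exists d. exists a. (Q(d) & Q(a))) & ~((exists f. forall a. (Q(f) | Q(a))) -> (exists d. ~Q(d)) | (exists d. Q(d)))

exists d. exists a. exists f. forall w. forall y. forall u1. (Q(d) & Q(a) & (Q(f) | Q(w)) & Q(y) & ~Q(u1))

Eliminate → and ↔ using ¬ and ∨.
  (exists d. exists a. (Q(d) & Q(a))) & ~(~(exists f. forall a. (Q(f) | Q(a))) | (exists d. ~Q(d)) | (exists d. Q(d)))
Push ¬ through the quantifiers and connectives to reach negation normal form:
  (exists d. exists a. (Q(d) & Q(a))) & (exists f. forall a. (Q(f) | Q(a))) & (forall d. Q(d)) & (forall d. ~Q(d))
Rename bound variables to avoid capture: a↦w, d↦y, d↦u1.
  (exists d. exists a. (Q(d) & Q(a))) & (exists f. forall w. (Q(f) | Q(w))) & (forall y. Q(y)) & (forall u1. ~Q(u1))
Finally move all quantifiers to the prefix:
  exists d. exists a. exists f. forall w. forall y. forall u1. (Q(d) & Q(a) & (Q(f) | Q(w)) & Q(y) & ~Q(u1))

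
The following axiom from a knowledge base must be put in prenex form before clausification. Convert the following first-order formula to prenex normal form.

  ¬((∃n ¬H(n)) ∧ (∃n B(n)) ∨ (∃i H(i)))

∀n ∀u ∀i ((H(n) ∨ ¬B(u)) ∧ ¬H(i))

Drive negations inward (¬∀x A ≡ ∃x ¬A, ¬∃x A ≡ ∀x ¬A, De Morgan for ∧/∨):
  ((∀n H(n)) ∨ (∀n ¬B(n))) ∧ (∀i ¬H(i))
Rename bound variables to avoid capture: n↦u.
  ((∀n H(n)) ∨ (∀u ¬B(u))) ∧ (∀i ¬H(i))
Finally move all quantifiers to the prefix:
  ∀n ∀u ∀i ((H(n) ∨ ¬B(u)) ∧ ¬H(i))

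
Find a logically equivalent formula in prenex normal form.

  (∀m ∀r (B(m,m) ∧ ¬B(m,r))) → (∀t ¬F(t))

First replace A → B with ¬A ∨ B.
  ¬(∀m ∀r (B(m,m) ∧ ¬B(m,r))) ∨ (∀t ¬F(t))
Drive negations inward (¬∀x A ≡ ∃x ¬A, ¬∃x A ≡ ∀x ¬A, De Morgan for ∧/∨):
  (∃m ∃r (¬B(m,m) ∨ B(m,r))) ∨ (∀t ¬F(t))
Finally move all quantifiers to the prefix:
  ∃m ∃r ∀t (¬B(m,m) ∨ B(m,r) ∨ ¬F(t))

∃m ∃r ∀t (¬B(m,m) ∨ B(m,r) ∨ ¬F(t))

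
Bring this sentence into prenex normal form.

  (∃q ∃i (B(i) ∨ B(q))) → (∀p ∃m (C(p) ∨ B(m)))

∀q ∀i ∀p ∃m (¬B(i) ∧ ¬B(q) ∨ C(p) ∨ B(m))

Eliminate → and ↔ using ¬ and ∨.
  ¬(∃q ∃i (B(i) ∨ B(q))) ∨ (∀p ∃m (C(p) ∨ B(m)))
Push ¬ through the quantifiers and connectives to reach negation normal form:
  (∀q ∀i (¬B(i) ∧ ¬B(q))) ∨ (∀p ∃m (C(p) ∨ B(m)))
All bound variables are already distinct, so no renaming is needed.
Finally move all quantifiers to the prefix:
  ∀q ∀i ∀p ∃m (¬B(i) ∧ ¬B(q) ∨ C(p) ∨ B(m))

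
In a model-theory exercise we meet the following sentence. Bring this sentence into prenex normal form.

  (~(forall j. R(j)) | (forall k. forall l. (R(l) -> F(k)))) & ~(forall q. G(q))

exists j. forall k. forall l. exists q. ((~R(j) | ~R(l) | F(k)) & ~G(q))

Eliminate → and ↔ using ¬ and ∨.
  (~(forall j. R(j)) | (forall k. forall l. (~R(l) | F(k)))) & ~(forall q. G(q))
Move each ¬ inward, flipping quantifiers it crosses:
  ((exists j. ~R(j)) | (forall k. forall l. (~R(l) | F(k)))) & (exists q. ~G(q))
Pull the quantifiers to the front (each side's bound variable is not free in the other side):
  exists j. forall k. forall l. exists q. ((~R(j) | ~R(l) | F(k)) & ~G(q))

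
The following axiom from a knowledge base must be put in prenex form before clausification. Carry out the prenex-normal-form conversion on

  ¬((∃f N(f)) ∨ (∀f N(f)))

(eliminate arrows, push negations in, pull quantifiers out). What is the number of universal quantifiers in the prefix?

1

Push ¬ through the quantifiers and connectives to reach negation normal form:
  (∀f ¬N(f)) ∧ (∃f ¬N(f))
Rename bound variables to avoid capture: f↦u.
  (∀f ¬N(f)) ∧ (∃u ¬N(u))
Finally move all quantifiers to the prefix:
  ∀f ∃u (¬N(f) ∧ ¬N(u))
The prefix is ∀f ∃u: 1 universal, 1 existential.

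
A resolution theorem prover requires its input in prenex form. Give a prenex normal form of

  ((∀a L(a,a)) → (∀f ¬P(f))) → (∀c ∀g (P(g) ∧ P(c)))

First replace A → B with ¬A ∨ B.
  ¬(¬(∀a L(a,a)) ∨ (∀f ¬P(f))) ∨ (∀c ∀g (P(g) ∧ P(c)))
Push ¬ through the quantifiers and connectives to reach negation normal form:
  (∀a L(a,a)) ∧ (∃f P(f)) ∨ (∀c ∀g (P(g) ∧ P(c)))
All bound variables are already distinct, so no renaming is needed.
Extract every quantifier outward, since the variables are now distinct and don't occur free across branches:
  ∀a ∃f ∀c ∀g (L(a,a) ∧ P(f) ∨ P(g) ∧ P(c))

∀a ∃f ∀c ∀g (L(a,a) ∧ P(f) ∨ P(g) ∧ P(c))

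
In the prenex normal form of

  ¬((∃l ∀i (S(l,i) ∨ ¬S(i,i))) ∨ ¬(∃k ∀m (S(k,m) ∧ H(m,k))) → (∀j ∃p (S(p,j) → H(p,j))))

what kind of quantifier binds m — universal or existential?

Rewrite implications/biconditionals: A → B as ¬A ∨ B.
  ¬(¬((∃l ∀i (S(l,i) ∨ ¬S(i,i))) ∨ ¬(∃k ∀m (S(k,m) ∧ H(m,k)))) ∨ (∀j ∃p (¬S(p,j) ∨ H(p,j))))
Push ¬ through the quantifiers and connectives to reach negation normal form:
  ((∃l ∀i (S(l,i) ∨ ¬S(i,i))) ∨ (∀k ∃m (¬S(k,m) ∨ ¬H(m,k)))) ∧ (∃j ∀p (S(p,j) ∧ ¬H(p,j)))
Extract every quantifier outward, since the variables are now distinct and don't occur free across branches:
  ∃l ∀i ∀k ∃m ∃j ∀p ((S(l,i) ∨ ¬S(i,i) ∨ ¬S(k,m) ∨ ¬H(m,k)) ∧ S(p,j) ∧ ¬H(p,j))
The quantifier ∀m sits under an odd number of negations (counting the antecedent side of each →), so it flips to ∃m.

existential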